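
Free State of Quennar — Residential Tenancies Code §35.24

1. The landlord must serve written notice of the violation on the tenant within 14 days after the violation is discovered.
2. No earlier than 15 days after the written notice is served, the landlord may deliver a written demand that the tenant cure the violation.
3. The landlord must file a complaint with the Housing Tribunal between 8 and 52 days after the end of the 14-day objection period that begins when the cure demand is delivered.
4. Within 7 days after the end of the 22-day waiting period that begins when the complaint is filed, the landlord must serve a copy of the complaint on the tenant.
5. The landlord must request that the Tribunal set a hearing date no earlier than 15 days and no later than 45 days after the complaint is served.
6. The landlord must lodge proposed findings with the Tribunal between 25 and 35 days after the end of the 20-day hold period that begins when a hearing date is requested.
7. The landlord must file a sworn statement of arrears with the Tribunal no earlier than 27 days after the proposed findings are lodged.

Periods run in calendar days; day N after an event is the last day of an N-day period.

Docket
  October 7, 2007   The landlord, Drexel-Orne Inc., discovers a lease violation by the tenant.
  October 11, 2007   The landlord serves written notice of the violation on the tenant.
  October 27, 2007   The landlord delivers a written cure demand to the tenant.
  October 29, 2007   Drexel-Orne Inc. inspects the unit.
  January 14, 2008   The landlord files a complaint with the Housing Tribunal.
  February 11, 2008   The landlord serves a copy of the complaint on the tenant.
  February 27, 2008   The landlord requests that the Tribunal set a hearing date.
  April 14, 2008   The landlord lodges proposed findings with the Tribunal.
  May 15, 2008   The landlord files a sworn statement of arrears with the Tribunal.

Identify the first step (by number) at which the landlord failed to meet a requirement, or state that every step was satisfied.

Step 3

Step 1: 14 days after October 7, 2007 (when the violation is discovered) is October 21, 2007; done October 11, 2007 — timely.
Step 2: the earliest permitted date is 15 days after October 11, 2007 (when the written notice is served), i.e. October 26, 2007; October 27, 2007 is on or after that date.
Step 3: the window is 8–52 days after November 10, 2007 (end of the 14-day objection period, which began when the cure demand is delivered on October 27, 2007), so November 18, 2007 through January 1, 2008; done January 14, 2008 — 13 days after the window closed.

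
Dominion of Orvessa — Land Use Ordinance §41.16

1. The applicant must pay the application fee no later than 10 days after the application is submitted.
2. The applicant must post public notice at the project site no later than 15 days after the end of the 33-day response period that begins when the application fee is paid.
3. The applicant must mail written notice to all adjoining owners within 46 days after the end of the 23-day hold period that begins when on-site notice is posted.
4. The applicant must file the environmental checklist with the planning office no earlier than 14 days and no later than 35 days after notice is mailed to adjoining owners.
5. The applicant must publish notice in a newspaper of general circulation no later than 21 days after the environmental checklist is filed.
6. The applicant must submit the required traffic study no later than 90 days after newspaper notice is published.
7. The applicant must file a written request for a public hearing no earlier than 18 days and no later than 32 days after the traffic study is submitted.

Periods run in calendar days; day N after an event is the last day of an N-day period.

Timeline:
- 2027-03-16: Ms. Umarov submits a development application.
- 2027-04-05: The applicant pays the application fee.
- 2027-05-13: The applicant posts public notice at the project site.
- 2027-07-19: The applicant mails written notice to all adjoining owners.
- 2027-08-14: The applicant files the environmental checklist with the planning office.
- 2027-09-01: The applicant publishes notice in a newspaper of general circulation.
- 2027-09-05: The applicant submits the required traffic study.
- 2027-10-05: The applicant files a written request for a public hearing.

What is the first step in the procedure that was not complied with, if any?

Step 1

Step 1: 10 days after 2027-03-16 (when the application is submitted) is 2027-03-26; not done until 2027-04-05, 10 days after the deadline.
Later steps need not be reached.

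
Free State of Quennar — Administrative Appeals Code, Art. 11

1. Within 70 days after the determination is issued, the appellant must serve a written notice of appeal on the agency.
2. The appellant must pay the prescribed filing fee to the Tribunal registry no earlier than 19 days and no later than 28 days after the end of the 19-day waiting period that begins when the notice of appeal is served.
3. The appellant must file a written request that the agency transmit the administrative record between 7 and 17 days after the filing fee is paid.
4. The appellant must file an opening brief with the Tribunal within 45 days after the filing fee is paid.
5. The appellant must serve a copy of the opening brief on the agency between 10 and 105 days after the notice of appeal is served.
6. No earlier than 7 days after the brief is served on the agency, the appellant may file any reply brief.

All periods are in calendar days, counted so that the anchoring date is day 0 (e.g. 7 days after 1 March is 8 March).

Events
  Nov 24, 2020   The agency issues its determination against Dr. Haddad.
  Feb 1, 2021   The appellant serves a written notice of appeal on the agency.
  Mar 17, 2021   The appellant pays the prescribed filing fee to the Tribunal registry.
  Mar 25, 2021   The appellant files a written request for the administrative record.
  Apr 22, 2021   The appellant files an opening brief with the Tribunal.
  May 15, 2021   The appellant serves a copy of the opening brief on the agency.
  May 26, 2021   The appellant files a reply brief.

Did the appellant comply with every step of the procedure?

Step 1: 70 days after Nov 24, 2020 (when the determination is issued) is Feb 2, 2021; done Feb 1, 2021 — timely.
Step 2: the window is 19–28 days after Feb 20, 2021 (end of the 19-day waiting period, which began when the notice of appeal is served on Feb 1, 2021), so Mar 11, 2021 through Mar 20, 2021; done Mar 17, 2021 — within the window.
Step 3: the window is 7–17 days after Mar 17, 2021 (when the filing fee is paid), so Mar 24, 2021 through Apr 3, 2021; done Mar 25, 2021 — within the window.
Step 4: 45 days after Mar 17, 2021 (when the filing fee is paid) is May 1, 2021; completed Apr 22, 2021, before the deadline.
Step 5: the window is 10–105 days after Feb 1, 2021 (when the notice of appeal is served), so Feb 11, 2021 through May 17, 2021; May 15, 2021 falls inside that range.
Step 6: the earliest permitted date is 7 days after May 15, 2021 (when the brief is served on the agency), i.e. May 22, 2021; May 26, 2021 is on or after that date.

Yes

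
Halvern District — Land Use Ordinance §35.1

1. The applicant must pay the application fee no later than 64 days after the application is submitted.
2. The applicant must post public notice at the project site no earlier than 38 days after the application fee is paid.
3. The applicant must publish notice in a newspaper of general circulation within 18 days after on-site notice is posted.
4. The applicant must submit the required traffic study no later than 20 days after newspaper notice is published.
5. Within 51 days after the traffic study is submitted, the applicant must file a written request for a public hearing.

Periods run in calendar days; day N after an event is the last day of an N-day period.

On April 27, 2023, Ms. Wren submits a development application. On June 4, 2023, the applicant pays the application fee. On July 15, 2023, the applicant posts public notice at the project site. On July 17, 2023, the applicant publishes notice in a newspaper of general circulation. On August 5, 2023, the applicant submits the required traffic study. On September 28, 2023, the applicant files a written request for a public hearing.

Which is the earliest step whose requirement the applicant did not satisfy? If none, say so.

Step 1: 64 days after April 27, 2023 (when the application is submitted) is June 30, 2023; June 4, 2023 is within that limit.
Step 2: the earliest permitted date is 38 days after June 4, 2023 (when the application fee is paid), i.e. July 12, 2023; done July 15, 2023 — permitted.
Step 3: 18 days after July 15, 2023 (when on-site notice is posted) is August 2, 2023; completed July 17, 2023, before the deadline.
Step 4: 20 days after July 17, 2023 (when newspaper notice is published) is August 6, 2023; done August 5, 2023 — timely.
Step 5: 51 days after August 5, 2023 (when the traffic study is submitted) is September 25, 2023; not done until September 28, 2023, 3 days after the deadline.

Step 5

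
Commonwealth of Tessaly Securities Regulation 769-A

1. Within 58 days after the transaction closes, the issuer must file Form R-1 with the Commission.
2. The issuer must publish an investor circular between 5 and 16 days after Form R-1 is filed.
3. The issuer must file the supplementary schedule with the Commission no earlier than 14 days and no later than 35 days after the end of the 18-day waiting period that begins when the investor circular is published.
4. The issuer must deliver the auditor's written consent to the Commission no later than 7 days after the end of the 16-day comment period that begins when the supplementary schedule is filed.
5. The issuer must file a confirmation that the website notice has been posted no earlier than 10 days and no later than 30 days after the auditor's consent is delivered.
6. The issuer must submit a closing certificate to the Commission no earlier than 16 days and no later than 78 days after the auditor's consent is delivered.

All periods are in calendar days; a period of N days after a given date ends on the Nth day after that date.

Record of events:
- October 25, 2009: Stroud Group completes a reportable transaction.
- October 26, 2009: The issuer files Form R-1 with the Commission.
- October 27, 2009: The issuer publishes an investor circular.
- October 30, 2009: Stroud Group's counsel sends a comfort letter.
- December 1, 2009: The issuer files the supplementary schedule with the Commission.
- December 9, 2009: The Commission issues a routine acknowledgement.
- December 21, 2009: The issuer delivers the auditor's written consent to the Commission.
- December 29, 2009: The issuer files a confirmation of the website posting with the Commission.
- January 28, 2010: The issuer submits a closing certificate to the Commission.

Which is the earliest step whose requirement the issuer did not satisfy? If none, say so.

(1) due by October 25, 2009 + 58 days = December 22, 2009; October 26, 2009 is within that limit.
(2) the permitted window runs from October 26, 2009 + 5 = October 31, 2009 to October 26, 2009 + 16 = November 11, 2009; done October 27, 2009 — 4 days before the window opened.

Step 2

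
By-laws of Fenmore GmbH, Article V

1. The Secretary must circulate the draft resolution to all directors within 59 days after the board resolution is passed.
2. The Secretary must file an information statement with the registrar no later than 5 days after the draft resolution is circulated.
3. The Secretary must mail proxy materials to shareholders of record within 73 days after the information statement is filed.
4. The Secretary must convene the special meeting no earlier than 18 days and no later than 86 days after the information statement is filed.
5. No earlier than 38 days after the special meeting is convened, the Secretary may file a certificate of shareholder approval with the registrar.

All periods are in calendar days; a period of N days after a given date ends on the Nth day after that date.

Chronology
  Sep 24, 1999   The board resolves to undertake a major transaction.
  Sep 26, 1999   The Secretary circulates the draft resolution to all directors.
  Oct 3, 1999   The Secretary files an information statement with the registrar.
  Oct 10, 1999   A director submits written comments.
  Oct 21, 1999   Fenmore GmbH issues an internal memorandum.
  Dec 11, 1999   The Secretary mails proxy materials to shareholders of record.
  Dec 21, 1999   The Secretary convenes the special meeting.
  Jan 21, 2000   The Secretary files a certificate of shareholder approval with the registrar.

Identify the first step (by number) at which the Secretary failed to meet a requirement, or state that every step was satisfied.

Step 1: 59 days after Sep 24, 1999 (when the board resolution is passed) is Nov 22, 1999; Sep 26, 1999 is within that limit.
Step 2: 5 days after Sep 26, 1999 (when the draft resolution is circulated) is Oct 1, 1999; Oct 3, 1999 misses that deadline by 2 days.

Step 2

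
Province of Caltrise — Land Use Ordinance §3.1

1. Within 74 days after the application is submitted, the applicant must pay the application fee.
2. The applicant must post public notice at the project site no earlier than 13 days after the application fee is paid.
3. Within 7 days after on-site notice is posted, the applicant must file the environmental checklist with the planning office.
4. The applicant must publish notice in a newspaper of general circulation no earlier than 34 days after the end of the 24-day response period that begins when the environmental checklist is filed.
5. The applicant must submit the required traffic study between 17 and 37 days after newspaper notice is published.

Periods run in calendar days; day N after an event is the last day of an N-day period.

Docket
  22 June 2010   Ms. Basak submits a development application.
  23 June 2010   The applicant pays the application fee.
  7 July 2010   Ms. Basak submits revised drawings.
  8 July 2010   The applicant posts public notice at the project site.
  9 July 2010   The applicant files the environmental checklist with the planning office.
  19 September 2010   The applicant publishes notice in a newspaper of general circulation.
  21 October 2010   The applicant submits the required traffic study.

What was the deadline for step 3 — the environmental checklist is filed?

15 July 2010

Step 3 runs from 8 July 2010, when on-site notice is posted. 7 days after 8 July 2010 is 15 July 2010.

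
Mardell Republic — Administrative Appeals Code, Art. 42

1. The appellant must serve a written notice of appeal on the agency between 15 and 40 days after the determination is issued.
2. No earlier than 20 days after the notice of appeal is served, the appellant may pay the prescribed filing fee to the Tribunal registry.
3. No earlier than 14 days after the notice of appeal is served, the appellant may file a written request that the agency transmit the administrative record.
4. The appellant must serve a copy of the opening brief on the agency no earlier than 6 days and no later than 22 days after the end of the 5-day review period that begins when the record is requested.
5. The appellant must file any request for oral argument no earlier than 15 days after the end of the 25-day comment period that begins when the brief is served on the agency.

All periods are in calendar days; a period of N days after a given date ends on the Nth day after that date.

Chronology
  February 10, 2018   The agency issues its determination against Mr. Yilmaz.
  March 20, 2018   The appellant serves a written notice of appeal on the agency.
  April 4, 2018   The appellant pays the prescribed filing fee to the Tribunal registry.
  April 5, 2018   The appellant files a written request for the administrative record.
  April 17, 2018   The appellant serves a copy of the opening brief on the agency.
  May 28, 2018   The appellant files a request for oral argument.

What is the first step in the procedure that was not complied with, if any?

Step 2

(1) the permitted window runs from February 10, 2018 + 15 = February 25, 2018 to February 10, 2018 + 40 = March 22, 2018; March 20, 2018 falls inside that range.
(2) permitted from March 20, 2018 + 20 days = April 9, 2018 onward; acted on April 4, 2018, 5 days prematurely.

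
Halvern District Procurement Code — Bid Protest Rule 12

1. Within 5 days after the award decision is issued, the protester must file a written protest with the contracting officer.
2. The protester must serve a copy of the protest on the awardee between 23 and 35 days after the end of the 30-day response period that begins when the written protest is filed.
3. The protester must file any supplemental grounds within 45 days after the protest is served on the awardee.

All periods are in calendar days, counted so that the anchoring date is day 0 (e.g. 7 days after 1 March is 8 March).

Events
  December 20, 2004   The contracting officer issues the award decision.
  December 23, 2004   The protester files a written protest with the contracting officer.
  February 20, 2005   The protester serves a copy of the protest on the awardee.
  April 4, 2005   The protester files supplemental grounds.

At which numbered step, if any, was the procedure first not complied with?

(1) due by December 20, 2004 + 5 days = December 25, 2004; December 23, 2004 is within that limit.
(2) the permitted window runs from January 22, 2005 + 23 = February 14, 2005 to January 22, 2005 + 35 = February 26, 2005; done February 20, 2005, which is between those dates.
(3) due by February 20, 2005 + 45 days = April 6, 2005; done April 4, 2005 — timely.

None — every step was satisfied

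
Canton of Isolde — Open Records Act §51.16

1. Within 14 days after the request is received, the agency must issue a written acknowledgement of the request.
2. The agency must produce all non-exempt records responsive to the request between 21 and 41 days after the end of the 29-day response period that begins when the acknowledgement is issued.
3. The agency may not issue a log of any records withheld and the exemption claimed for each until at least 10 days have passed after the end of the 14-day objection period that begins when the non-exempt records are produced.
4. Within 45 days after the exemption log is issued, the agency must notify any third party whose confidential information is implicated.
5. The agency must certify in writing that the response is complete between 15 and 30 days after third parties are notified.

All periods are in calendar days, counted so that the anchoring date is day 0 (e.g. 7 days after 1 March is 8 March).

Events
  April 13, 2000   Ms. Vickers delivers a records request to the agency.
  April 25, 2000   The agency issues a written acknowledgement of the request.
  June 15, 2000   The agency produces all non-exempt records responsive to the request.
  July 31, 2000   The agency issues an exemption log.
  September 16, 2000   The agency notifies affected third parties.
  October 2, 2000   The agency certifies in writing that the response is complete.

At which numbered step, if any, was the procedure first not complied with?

Step 4

Step 1: 14 days after April 13, 2000 (when the request is received) is April 27, 2000; completed April 25, 2000, before the deadline.
Step 2: the window is 21–41 days after May 24, 2000 (end of the 29-day response period, which began when the acknowledgement is issued on April 25, 2000), so June 14, 2000 through July 4, 2000; June 15, 2000 falls inside that range.
Step 3: the earliest permitted date is 10 days after June 29, 2000 (end of the 14-day objection period, which began when the non-exempt records are produced on June 15, 2000), i.e. July 9, 2000; done July 31, 2000 — permitted.
Step 4: 45 days after July 31, 2000 (when the exemption log is issued) is September 14, 2000; done September 16, 2000 — 2 days late.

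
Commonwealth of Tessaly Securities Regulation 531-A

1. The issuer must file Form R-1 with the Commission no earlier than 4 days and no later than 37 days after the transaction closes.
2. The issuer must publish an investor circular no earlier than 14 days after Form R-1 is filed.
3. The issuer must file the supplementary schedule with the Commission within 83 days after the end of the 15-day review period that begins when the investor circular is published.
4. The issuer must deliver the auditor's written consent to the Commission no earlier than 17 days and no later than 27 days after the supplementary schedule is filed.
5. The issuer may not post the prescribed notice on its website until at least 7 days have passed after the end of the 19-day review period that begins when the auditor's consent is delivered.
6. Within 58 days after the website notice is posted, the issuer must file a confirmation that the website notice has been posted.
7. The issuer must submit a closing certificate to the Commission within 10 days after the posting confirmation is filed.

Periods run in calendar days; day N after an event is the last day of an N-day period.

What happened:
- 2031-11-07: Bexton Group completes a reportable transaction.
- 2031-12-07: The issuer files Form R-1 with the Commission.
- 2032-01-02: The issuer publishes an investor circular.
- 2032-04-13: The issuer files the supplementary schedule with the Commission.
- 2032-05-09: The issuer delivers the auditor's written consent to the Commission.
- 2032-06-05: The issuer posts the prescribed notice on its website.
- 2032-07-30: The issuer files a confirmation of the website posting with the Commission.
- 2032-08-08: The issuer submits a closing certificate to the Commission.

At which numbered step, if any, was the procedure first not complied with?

(1) the permitted window runs from 2031-11-07 + 4 = 2031-11-11 to 2031-11-07 + 37 = 2031-12-14; 2031-12-07 falls inside that range.
(2) permitted from 2031-12-07 + 14 days = 2031-12-21 onward; 2032-01-02 is on or after that date.
(3) due by 2032-01-17 + 83 days = 2032-04-09; done 2032-04-13 — 4 days late.
Later steps need not be reached.

Step 3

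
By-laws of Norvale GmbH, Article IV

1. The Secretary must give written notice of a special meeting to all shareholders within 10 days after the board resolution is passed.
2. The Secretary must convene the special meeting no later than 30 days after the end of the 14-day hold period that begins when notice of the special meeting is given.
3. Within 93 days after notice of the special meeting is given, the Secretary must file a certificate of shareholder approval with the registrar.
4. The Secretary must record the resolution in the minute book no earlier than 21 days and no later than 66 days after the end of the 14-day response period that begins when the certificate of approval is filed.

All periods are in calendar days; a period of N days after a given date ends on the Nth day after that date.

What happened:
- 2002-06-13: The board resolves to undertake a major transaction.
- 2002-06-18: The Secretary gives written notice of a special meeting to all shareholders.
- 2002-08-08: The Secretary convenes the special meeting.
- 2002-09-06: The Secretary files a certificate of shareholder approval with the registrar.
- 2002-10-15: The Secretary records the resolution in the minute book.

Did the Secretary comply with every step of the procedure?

No

Step 1: 10 days after 2002-06-13 (when the board resolution is passed) is 2002-06-23; completed 2002-06-18, before the deadline.
Step 2: 30 days after 2002-07-02 (end of the 14-day hold period, which began when notice of the special meeting is given on 2002-06-18) is 2002-08-01; not done until 2002-08-08, 7 days after the deadline.
Later steps need not be reached.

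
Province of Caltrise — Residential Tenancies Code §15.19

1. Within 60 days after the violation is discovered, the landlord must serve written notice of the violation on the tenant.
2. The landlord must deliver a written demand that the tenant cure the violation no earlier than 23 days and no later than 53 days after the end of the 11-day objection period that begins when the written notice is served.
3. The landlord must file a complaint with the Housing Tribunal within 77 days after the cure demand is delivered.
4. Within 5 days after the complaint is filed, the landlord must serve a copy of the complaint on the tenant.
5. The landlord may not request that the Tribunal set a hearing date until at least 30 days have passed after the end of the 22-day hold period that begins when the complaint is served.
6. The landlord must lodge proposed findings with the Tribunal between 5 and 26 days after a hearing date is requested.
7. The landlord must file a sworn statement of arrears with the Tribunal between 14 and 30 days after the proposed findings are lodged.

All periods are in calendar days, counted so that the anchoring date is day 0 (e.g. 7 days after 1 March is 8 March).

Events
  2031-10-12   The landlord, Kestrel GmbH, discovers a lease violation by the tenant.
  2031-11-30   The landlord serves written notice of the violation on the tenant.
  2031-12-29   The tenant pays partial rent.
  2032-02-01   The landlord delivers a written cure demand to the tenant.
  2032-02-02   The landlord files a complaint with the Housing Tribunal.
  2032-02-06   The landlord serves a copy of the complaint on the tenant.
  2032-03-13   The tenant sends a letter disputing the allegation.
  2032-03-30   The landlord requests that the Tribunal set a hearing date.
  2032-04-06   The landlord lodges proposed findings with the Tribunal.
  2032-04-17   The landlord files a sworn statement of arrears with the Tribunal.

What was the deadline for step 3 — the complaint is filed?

2032-04-18

Step 3 runs from 2032-02-01, when the cure demand is delivered. 77 days after 2032-02-01 is 2032-04-18.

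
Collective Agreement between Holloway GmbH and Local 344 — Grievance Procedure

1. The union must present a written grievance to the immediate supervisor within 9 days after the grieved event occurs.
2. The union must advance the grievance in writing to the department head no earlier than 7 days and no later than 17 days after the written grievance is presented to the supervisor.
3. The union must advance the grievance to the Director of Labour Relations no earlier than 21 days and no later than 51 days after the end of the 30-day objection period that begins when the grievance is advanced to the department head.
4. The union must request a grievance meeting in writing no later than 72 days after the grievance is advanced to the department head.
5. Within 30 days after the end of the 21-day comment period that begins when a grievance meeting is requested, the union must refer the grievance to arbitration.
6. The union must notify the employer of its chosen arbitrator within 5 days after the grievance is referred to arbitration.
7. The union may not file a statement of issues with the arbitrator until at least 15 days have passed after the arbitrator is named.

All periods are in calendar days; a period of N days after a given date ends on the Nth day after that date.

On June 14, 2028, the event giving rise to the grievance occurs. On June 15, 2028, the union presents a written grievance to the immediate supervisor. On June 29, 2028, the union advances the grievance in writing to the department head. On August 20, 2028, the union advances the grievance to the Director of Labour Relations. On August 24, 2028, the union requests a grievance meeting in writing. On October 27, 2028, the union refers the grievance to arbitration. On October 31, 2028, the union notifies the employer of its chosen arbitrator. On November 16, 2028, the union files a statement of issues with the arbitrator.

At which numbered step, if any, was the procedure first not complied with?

Step 1: 9 days after June 14, 2028 (when the grieved event occurs) is June 23, 2028; completed June 15, 2028, before the deadline.
Step 2: the window is 7–17 days after June 15, 2028 (when the written grievance is presented to the supervisor), so June 22, 2028 through July 2, 2028; June 29, 2028 falls inside that range.
Step 3: the window is 21–51 days after July 29, 2028 (end of the 30-day objection period, which began when the grievance is advanced to the department head on June 29, 2028), so August 19, 2028 through September 18, 2028; August 20, 2028 falls inside that range.
Step 4: 72 days after June 29, 2028 (when the grievance is advanced to the department head) is September 9, 2028; completed August 24, 2028, before the deadline.
Step 5: 30 days after September 14, 2028 (end of the 21-day comment period, which began when a grievance meeting is requested on August 24, 2028) is October 14, 2028; October 27, 2028 misses that deadline by 13 days.
That is the first point of non-compliance.

Step 5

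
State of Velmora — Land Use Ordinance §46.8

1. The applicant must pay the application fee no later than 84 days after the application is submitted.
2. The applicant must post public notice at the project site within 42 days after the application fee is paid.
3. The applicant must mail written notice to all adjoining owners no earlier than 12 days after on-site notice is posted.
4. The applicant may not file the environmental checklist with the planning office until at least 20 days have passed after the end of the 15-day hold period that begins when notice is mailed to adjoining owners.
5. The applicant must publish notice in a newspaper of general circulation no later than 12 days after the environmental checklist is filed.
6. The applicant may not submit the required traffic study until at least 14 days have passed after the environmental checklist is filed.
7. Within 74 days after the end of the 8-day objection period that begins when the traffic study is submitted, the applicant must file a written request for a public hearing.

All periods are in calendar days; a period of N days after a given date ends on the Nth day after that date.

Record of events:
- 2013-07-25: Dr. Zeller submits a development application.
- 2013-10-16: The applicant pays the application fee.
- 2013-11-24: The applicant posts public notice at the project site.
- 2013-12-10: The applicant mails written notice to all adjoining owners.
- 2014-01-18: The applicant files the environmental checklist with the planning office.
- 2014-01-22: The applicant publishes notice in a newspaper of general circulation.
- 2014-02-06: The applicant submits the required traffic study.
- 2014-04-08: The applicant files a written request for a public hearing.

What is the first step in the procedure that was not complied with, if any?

None — every step was satisfied

(1) due by 2013-07-25 + 84 days = 2013-10-17; 2013-10-16 is within that limit.
(2) due by 2013-10-16 + 42 days = 2013-11-27; done 2013-11-24 — timely.
(3) permitted from 2013-11-24 + 12 days = 2013-12-06 onward; done 2013-12-10 — permitted.
(4) permitted from 2013-12-25 + 20 days = 2014-01-14 onward; done 2014-01-18 — permitted.
(5) due by 2014-01-18 + 12 days = 2014-01-30; 2014-01-22 is within that limit.
(6) permitted from 2014-01-18 + 14 days = 2014-02-01 onward; 2014-02-06 is on or after that date.
(7) due by 2014-02-14 + 74 days = 2014-04-29; 2014-04-08 is within that limit.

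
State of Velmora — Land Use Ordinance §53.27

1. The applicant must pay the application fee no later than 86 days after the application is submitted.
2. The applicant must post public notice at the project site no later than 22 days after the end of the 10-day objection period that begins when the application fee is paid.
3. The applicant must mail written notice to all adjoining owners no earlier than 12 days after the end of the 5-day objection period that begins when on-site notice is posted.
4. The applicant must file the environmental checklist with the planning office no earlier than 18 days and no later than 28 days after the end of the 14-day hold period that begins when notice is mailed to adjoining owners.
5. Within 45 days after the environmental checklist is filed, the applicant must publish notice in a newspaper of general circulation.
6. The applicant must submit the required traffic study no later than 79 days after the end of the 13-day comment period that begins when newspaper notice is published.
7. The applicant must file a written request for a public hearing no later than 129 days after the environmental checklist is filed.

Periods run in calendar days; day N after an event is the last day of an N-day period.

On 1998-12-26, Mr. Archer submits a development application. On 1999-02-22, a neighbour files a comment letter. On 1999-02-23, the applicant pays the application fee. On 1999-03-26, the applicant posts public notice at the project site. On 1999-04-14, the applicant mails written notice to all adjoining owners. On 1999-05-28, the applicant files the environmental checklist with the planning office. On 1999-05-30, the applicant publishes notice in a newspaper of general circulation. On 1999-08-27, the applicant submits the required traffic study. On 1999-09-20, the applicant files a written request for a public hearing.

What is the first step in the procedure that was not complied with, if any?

Step 4

Step 1 — counting 86 days from 1998-12-26 (when the application is submitted) gives a deadline of 1999-03-22; 1999-02-23 is within that limit.
Step 2 — counting 22 days from 1999-03-05 (end of the 10-day objection period, which began when the application fee is paid on 1999-02-23) gives a deadline of 1999-03-27; completed 1999-03-26, before the deadline.
Step 3 — must wait 12 days from 1999-03-31 (end of the 5-day objection period, which began when on-site notice is posted on 1999-03-26), so not before 1999-04-12; 1999-04-14 is on or after that date.
Step 4 — 18 and 28 days from 1999-04-28 (end of the 14-day hold period, which began when notice is mailed to adjoining owners on 1999-04-14) are 1999-05-16 and 1999-05-26 respectively; 1999-05-28 is 2 days past the end of the window.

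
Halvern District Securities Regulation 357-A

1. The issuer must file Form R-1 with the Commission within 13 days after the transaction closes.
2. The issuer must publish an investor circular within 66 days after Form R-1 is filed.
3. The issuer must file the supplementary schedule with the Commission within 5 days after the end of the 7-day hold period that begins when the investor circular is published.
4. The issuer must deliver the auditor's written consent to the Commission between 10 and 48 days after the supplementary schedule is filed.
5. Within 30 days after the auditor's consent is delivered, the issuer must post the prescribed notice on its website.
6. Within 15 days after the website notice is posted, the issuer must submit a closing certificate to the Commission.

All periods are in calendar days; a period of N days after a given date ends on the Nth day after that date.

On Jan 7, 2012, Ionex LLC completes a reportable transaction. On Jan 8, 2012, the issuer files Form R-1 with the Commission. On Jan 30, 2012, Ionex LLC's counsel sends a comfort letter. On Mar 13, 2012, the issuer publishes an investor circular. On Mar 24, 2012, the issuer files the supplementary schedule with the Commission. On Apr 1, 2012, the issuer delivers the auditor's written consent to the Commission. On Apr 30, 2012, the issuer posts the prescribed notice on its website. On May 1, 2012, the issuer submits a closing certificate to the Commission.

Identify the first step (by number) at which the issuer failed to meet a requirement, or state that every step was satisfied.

Step 1: 13 days after Jan 7, 2012 (when the transaction closes) is Jan 20, 2012; Jan 8, 2012 is within that limit.
Step 2: 66 days after Jan 8, 2012 (when Form R-1 is filed) is Mar 14, 2012; Mar 13, 2012 is within that limit.
Step 3: 5 days after Mar 20, 2012 (end of the 7-day hold period, which began when the investor circular is published on Mar 13, 2012) is Mar 25, 2012; Mar 24, 2012 is within that limit.
Step 4: the window is 10–48 days after Mar 24, 2012 (when the supplementary schedule is filed), so Apr 3, 2012 through May 11, 2012; done Apr 1, 2012 — 2 days before the window opened.
The procedure was therefore not followed at step 4.

Step 4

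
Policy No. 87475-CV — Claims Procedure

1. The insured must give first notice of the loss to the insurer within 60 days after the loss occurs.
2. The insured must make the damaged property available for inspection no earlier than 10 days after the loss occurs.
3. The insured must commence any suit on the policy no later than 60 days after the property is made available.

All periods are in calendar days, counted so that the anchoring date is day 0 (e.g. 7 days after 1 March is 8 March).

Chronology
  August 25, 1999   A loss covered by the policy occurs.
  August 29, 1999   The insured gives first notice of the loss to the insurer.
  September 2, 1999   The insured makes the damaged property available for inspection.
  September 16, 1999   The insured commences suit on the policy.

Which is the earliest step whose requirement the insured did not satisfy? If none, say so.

Step 1 — counting 60 days from August 25, 1999 (when the loss occurs) gives a deadline of October 24, 1999; done August 29, 1999 — timely.
Step 2 — must wait 10 days from August 25, 1999 (when the loss occurs), so not before September 4, 1999; done September 2, 1999 — 2 days too early.
The analysis stops there.

Step 2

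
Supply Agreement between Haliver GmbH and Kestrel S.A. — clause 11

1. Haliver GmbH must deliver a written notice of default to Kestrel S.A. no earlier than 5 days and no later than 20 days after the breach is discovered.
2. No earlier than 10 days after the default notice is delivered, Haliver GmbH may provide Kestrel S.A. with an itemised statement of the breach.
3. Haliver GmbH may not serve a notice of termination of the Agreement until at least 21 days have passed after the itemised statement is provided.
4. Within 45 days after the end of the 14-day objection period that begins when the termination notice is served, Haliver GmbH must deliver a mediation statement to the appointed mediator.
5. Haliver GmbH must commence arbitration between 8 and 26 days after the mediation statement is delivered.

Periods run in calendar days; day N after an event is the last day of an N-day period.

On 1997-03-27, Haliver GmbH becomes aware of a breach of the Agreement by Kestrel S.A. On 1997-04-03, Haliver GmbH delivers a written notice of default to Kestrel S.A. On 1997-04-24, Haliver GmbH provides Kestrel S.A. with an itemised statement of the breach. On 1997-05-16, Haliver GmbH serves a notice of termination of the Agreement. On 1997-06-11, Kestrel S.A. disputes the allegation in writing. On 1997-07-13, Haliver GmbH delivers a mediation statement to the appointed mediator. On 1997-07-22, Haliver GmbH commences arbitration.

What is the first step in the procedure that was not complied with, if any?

Step 1 — 5 and 20 days from 1997-03-27 (when the breach is discovered) are 1997-04-01 and 1997-04-16 respectively; done 1997-04-03 — within the window.
Step 2 — must wait 10 days from 1997-04-03 (when the default notice is delivered), so not before 1997-04-13; done 1997-04-24, after the minimum wait.
Step 3 — must wait 21 days from 1997-04-24 (when the itemised statement is provided), so not before 1997-05-15; done 1997-05-16 — permitted.
Step 4 — counting 45 days from 1997-05-30 (end of the 14-day objection period, which began when the termination notice is served on 1997-05-16) gives a deadline of 1997-07-14; 1997-07-13 is within that limit.
Step 5 — 8 and 26 days from 1997-07-13 (when the mediation statement is delivered) are 1997-07-21 and 1997-08-08 respectively; 1997-07-22 falls inside that range.

None — every step was satisfied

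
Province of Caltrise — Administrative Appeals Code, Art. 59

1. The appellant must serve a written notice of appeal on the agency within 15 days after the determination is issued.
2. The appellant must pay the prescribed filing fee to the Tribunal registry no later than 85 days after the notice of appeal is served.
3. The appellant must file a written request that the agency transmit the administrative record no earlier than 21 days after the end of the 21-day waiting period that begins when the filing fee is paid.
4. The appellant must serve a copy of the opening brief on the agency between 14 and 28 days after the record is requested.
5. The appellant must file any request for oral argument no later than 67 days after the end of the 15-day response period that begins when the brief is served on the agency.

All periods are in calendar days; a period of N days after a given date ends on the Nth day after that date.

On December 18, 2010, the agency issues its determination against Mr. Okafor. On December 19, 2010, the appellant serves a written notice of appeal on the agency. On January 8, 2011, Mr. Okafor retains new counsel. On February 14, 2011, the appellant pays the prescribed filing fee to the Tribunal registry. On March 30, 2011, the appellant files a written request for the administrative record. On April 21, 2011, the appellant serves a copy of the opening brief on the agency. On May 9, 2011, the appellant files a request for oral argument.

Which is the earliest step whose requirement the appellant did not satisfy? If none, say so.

(1) due by December 18, 2010 + 15 days = January 2, 2011; done December 19, 2010 — timely.
(2) due by December 19, 2010 + 85 days = March 14, 2011; February 14, 2011 is within that limit.
(3) permitted from March 7, 2011 + 21 days = March 28, 2011 onward; March 30, 2011 is on or after that date.
(4) the permitted window runs from March 30, 2011 + 14 = April 13, 2011 to March 30, 2011 + 28 = April 27, 2011; April 21, 2011 falls inside that range.
(5) due by May 6, 2011 + 67 days = July 12, 2011; completed May 9, 2011, before the deadline.

None — every step was satisfied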